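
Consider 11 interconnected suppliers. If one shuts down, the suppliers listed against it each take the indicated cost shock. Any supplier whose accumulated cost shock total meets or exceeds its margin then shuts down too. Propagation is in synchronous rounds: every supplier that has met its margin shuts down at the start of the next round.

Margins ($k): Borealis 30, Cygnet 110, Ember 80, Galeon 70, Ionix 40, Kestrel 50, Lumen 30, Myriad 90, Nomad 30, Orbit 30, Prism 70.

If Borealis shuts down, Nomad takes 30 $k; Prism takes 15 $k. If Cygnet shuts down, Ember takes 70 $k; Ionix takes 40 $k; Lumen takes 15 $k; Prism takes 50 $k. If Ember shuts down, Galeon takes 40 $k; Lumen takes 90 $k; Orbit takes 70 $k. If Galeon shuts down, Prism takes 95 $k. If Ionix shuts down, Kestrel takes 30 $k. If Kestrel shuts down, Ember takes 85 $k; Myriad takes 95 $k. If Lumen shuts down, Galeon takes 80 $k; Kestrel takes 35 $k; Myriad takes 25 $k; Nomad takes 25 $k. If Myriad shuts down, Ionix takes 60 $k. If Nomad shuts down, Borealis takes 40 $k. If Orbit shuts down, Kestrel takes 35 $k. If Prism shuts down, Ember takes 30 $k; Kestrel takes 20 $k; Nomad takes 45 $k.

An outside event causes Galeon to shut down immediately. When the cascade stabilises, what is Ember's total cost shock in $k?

Round 1 — Galeon shuts down (initial).
  Prism: +95 → 95 ≥ 70
Round 2 — Prism shuts down.
  Ember: +30 → 30 < 80
  Kestrel: +20 → 20 < 50
  Nomad: +45 → 45 ≥ 30
Round 3 — Nomad shuts down.
  Borealis: +40 → 40 ≥ 30
Round 4 — Borealis shuts down.
No further shutdowns.

30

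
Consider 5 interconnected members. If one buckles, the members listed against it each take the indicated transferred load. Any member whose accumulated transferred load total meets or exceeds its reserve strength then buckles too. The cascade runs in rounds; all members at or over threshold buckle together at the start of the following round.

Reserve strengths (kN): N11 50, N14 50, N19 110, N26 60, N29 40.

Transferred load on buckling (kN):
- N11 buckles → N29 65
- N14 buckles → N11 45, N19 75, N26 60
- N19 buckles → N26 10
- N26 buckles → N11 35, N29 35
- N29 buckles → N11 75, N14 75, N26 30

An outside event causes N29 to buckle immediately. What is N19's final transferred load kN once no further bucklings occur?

75

Round 1 — N29 buckles (initial).
  N11: +75 → 75 ≥ 50
  N14: +75 → 75 ≥ 50
  N26: +30 → 30 < 60
Round 2 — N11, N14 buckle.
  N19: +75 → 75 < 110
  N26: +60 → 90 ≥ 60
Round 3 — N26 buckles.
No further bucklings.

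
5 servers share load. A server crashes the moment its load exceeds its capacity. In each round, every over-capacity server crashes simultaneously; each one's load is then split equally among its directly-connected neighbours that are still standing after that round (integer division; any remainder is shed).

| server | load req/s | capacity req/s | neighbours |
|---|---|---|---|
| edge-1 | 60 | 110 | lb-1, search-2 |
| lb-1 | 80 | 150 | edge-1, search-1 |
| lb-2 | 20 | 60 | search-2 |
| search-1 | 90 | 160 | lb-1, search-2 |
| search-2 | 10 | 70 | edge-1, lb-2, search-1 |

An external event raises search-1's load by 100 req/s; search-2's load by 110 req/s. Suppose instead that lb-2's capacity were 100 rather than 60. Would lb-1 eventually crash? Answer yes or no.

With lb-2's capacity at 100:
Round 1 — search-1 at 190 > 160; search-2 at 120 > 70. search-1, search-2 crash.
  search-1 sheds 190 req/s to lb-1: 190 each.
    lb-1: 80+190 = 270 > 150
  search-2 sheds 120 req/s to edge-1, lb-2: 60 each.
    edge-1: 60+60 = 120 > 110
    lb-2: 20+60 = 80 ≤ 100
Round 2 — edge-1, lb-1 crash.
  edge-1 sheds 120 req/s: no online neighbours, lost.
  lb-1 sheds 270 req/s: no online neighbours, lost.
No further crashes.

yes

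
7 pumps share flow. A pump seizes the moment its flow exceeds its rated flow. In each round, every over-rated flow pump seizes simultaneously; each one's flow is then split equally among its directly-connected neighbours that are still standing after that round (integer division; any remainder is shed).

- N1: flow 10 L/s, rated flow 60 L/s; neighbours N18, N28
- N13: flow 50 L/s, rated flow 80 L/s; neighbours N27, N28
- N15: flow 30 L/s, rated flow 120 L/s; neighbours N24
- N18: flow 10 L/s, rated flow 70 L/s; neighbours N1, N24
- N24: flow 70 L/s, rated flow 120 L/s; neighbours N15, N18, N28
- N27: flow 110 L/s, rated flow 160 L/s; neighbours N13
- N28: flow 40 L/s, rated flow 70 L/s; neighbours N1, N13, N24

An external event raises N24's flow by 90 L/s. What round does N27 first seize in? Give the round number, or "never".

4

Round 1 — N24 at 160 > 120. N24 seizes.
  N24 sheds 160 L/s to N15, N18, N28: 53 each (1 lost).
    N15: 30+53 = 83 ≤ 120
    N18: 10+53 = 63 ≤ 70
    N28: 40+53 = 93 > 70
Round 2 — N28 seizes.
  N28 sheds 93 L/s to N1, N13: 46 each (1 lost).
    N1: 10+46 = 56 ≤ 60
    N13: 50+46 = 96 > 80
Round 3 — N13 seizes.
  N13 sheds 96 L/s to N27: 96 each.
    N27: 110+96 = 206 > 160
Round 4 — N27 seizes.
  N27 sheds 206 L/s: no online neighbours, lost.
No further seizures.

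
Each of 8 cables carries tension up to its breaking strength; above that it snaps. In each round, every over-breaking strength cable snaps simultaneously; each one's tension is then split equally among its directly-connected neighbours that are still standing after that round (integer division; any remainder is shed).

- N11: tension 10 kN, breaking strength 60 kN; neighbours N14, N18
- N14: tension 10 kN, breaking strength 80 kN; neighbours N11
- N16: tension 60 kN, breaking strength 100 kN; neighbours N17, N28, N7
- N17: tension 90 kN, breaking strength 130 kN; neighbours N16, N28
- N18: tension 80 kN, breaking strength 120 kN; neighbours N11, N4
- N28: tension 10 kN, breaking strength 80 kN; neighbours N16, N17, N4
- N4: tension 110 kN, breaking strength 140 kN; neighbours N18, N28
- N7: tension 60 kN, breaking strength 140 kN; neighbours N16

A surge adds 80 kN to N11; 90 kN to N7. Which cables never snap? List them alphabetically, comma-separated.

Round 1 — N11 at 90 > 60; N7 at 150 > 140. N11, N7 snap.
  N11 sheds 90 kN to N14, N18: 45 each.
    N14: 10+45 = 55 ≤ 80
    N18: 80+45 = 125 > 120
  N7 sheds 150 kN to N16: 150 each.
    N16: 60+150 = 210 > 100
Round 2 — N16, N18 snap.
  N16 sheds 210 kN to N17, N28: 105 each.
    N17: 90+105 = 195 > 130
    N28: 10+105 = 115 > 80
  N18 sheds 125 kN to N4: 125 each.
    N4: 110+125 = 235 > 140
Round 3 — N17, N28, N4 snap.
  N17 sheds 195 kN: no online neighbours, lost.
  N28 sheds 115 kN: no online neighbours, lost.
  N4 sheds 235 kN: no online neighbours, lost.
No further breaks.

N14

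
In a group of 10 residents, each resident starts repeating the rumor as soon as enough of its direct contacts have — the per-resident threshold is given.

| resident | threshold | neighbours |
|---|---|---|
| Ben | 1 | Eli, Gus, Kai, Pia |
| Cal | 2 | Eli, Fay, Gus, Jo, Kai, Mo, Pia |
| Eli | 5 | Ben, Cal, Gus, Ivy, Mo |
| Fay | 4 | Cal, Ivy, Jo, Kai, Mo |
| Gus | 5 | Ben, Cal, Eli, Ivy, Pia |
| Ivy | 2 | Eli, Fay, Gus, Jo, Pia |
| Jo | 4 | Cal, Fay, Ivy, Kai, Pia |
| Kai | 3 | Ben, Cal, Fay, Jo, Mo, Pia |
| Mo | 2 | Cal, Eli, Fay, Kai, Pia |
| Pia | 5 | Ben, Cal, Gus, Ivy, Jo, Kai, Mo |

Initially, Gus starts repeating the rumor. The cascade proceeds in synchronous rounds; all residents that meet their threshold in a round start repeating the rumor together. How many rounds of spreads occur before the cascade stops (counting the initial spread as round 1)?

2

Round 1 — Gus starts repeating the rumor (initial).
Round 2 — checking thresholds:
  Ben: 1 of 4 neighbours ≥ 1, starts repeating the rumor.
  Cal: 1 of 7 neighbours < 2, holds.
  Eli: 1 of 5 neighbours < 5, holds.
  Ivy: 1 of 5 neighbours < 2, holds.
  Pia: 1 of 7 neighbours < 5, holds.
Round 3 — no new spreads; cascade stops.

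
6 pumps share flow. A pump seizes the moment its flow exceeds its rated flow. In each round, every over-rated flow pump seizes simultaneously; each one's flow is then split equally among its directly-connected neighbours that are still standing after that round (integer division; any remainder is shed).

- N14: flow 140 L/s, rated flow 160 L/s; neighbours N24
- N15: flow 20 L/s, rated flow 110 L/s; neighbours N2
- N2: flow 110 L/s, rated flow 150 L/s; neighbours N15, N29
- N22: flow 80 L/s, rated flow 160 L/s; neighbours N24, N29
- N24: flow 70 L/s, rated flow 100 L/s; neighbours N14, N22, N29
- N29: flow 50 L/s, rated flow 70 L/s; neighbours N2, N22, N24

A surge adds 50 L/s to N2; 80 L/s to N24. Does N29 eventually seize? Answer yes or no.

yes

Round 1 — N2 at 160 > 150; N24 at 150 > 100. N2, N24 seize.
  N2 sheds 160 L/s to N15, N29: 80 each.
    N15: 20+80 = 100 ≤ 110
    N29: 50+80 = 130 > 70
  N24 sheds 150 L/s to N14, N22, N29: 50 each.
    N14: 140+50 = 190 > 160
    N22: 80+50 = 130 ≤ 160
    N29: 130+50 = 180 > 70
Round 2 — N14, N29 seize.
  N14 sheds 190 L/s: no online neighbours, lost.
  N29 sheds 180 L/s to N22: 180 each.
    N22: 130+180 = 310 > 160
Round 3 — N22 seizes.
  N22 sheds 310 L/s: no online neighbours, lost.
No further seizures.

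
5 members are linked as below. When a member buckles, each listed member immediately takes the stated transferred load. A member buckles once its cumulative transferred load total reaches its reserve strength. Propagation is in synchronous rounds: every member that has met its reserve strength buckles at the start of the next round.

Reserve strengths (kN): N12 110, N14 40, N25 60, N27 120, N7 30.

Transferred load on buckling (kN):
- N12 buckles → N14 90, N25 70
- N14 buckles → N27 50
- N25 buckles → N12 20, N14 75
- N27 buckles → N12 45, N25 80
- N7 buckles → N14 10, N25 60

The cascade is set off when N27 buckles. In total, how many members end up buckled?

Round 1 — N27 buckles (initial).
  N12: +45 → 45 < 110
  N25: +80 → 80 ≥ 60
Round 2 — N25 buckles.
  N12: +20 → 65 < 110
  N14: +75 → 75 ≥ 40
Round 3 — N14 buckles.
No further bucklings.

3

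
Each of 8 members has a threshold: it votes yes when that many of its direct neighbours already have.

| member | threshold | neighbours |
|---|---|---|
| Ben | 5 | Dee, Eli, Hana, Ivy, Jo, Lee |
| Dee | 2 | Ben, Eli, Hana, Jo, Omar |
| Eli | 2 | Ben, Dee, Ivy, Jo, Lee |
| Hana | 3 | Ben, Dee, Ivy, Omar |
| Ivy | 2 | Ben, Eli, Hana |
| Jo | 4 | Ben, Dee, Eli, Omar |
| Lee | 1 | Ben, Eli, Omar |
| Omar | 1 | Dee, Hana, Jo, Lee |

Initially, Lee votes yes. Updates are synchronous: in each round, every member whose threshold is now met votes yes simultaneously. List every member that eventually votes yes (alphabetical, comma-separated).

Lee, Omar

Round 1 — Lee votes yes (initial).
Round 2 — checking thresholds:
  Ben: 1 of 6 neighbours < 5, below threshold.
  Eli: 1 of 5 neighbours < 2, below threshold.
  Omar: 1 of 4 neighbours ≥ 1, votes yes.
Round 3 — no new yes votes; cascade stops.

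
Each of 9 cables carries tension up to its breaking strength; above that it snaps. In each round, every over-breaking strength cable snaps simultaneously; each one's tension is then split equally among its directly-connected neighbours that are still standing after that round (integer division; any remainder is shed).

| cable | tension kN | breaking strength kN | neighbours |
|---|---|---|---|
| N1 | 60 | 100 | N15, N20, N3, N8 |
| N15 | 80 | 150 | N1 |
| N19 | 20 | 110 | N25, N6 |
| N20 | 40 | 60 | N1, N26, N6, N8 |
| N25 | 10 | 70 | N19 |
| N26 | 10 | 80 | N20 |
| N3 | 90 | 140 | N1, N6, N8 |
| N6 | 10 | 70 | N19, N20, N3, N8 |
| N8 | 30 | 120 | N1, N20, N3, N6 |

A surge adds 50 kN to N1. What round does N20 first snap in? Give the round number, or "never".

Round 1 — N1 at 110 > 100. N1 snaps.
  N1 sheds 110 kN to N15, N20, N3, N8: 27 each (2 lost).
    N15: 80+27 = 107 ≤ 150
    N20: 40+27 = 67 > 60
    N3: 90+27 = 117 ≤ 140
    N8: 30+27 = 57 ≤ 120
Round 2 — N20 snaps.
  N20 sheds 67 kN to N26, N6, N8: 22 each (1 lost).
    N26: 10+22 = 32 ≤ 80
    N6: 10+22 = 32 ≤ 70
    N8: 57+22 = 79 ≤ 120
No further breaks.

2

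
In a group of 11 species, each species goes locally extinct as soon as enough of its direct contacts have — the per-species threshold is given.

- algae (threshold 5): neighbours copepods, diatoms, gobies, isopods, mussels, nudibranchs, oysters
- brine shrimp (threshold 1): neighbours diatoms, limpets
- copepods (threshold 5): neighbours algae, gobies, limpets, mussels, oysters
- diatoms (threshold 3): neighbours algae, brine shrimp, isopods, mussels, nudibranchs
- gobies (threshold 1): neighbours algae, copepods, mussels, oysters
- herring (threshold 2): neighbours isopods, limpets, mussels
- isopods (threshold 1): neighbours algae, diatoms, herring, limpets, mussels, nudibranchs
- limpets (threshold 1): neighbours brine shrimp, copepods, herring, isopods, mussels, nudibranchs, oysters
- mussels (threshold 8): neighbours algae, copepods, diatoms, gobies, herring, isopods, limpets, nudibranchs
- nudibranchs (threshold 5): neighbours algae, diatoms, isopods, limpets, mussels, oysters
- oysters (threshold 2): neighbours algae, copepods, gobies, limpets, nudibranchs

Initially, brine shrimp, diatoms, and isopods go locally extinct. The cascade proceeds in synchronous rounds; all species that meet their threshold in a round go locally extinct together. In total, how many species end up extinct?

Round 1 — brine shrimp, diatoms, isopods go locally extinct (initial).
Round 2 — checking thresholds:
  algae: 2 of 7 neighbours < 5, below threshold.
  herring: 1 of 3 neighbours < 2, below threshold.
  limpets: 2 of 7 neighbours ≥ 1, goes locally extinct.
  mussels: 2 of 8 neighbours < 8, below threshold.
  nudibranchs: 2 of 6 neighbours < 5, below threshold.
Round 3 — checking thresholds:
  algae: 2 of 7 neighbours < 5, below threshold.
  copepods: 1 of 5 neighbours < 5, below threshold.
  herring: 2 of 3 neighbours ≥ 2, goes locally extinct.
  mussels: 3 of 8 neighbours < 8, below threshold.
  nudibranchs: 3 of 6 neighbours < 5, below threshold.
  oysters: 1 of 5 neighbours < 2, below threshold.
Round 4 — no new extinctions; cascade stops.

5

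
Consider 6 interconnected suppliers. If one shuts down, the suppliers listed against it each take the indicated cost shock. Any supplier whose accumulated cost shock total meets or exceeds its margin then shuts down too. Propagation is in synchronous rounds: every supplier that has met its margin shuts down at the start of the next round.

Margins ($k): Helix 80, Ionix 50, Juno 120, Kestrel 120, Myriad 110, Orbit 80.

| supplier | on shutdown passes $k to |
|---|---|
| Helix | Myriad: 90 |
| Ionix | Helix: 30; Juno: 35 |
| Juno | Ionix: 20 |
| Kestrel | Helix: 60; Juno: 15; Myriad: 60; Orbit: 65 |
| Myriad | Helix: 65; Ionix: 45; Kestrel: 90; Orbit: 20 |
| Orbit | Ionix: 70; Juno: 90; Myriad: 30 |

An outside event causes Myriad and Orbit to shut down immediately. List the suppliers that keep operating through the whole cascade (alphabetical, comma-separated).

Round 1 — Myriad, Orbit shut down (initial).
  Helix: +65 → 65 < 80
  Ionix: +45+70 → 115 ≥ 50
  Juno: +90 → 90 < 120
  Kestrel: +90 → 90 < 120
Round 2 — Ionix shuts down.
  Helix: +30 → 95 ≥ 80
  Juno: +35 → 125 ≥ 120
Round 3 — Helix, Juno shut down.
No further shutdowns.

Kestrel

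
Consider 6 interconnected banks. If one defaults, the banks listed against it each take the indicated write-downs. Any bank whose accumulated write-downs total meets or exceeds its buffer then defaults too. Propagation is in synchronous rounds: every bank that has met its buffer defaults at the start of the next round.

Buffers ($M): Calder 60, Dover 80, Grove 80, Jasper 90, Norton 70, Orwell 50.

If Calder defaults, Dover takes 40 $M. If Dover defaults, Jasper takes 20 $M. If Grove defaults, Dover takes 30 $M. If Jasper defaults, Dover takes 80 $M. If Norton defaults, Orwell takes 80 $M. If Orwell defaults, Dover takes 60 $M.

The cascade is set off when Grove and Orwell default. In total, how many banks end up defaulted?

3

Round 1 — Grove, Orwell default (initial).
  Dover: +30+60 → 90 ≥ 80
Round 2 — Dover defaults.
  Jasper: +20 → 20 < 90
No further defaults.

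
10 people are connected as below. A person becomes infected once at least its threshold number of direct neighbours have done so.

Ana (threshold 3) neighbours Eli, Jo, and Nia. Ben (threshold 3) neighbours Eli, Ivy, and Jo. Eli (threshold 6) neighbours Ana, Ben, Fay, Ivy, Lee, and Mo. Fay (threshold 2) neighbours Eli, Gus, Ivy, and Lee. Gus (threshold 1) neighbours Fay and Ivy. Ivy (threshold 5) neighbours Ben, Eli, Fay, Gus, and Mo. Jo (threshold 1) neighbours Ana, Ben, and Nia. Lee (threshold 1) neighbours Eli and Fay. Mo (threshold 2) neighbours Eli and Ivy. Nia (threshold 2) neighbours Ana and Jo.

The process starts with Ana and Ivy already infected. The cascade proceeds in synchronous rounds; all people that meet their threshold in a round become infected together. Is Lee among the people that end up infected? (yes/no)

Round 1 — Ana, Ivy become infected (initial).
Round 2 — checking thresholds:
  Ben: 1 of 3 neighbours < 3, below threshold.
  Eli: 2 of 6 neighbours < 6, below threshold.
  Fay: 1 of 4 neighbours < 2, below threshold.
  Gus: 1 of 2 neighbours ≥ 1, becomes infected.
  Jo: 1 of 3 neighbours ≥ 1, becomes infected.
  Mo: 1 of 2 neighbours < 2, below threshold.
  Nia: 1 of 2 neighbours < 2, below threshold.
Round 3 — checking thresholds:
  Ben: 2 of 3 neighbours < 3, below threshold.
  Eli: 2 of 6 neighbours < 6, below threshold.
  Fay: 2 of 4 neighbours ≥ 2, becomes infected.
  Mo: 1 of 2 neighbours < 2, below threshold.
  Nia: 2 of 2 neighbours ≥ 2, becomes infected.
Round 4 — checking thresholds:
  Ben: 2 of 3 neighbours < 3, below threshold.
  Eli: 3 of 6 neighbours < 6, below threshold.
  Lee: 1 of 2 neighbours ≥ 1, becomes infected.
  Mo: 1 of 2 neighbours < 2, below threshold.
Round 5 — no new infections; cascade stops.

yes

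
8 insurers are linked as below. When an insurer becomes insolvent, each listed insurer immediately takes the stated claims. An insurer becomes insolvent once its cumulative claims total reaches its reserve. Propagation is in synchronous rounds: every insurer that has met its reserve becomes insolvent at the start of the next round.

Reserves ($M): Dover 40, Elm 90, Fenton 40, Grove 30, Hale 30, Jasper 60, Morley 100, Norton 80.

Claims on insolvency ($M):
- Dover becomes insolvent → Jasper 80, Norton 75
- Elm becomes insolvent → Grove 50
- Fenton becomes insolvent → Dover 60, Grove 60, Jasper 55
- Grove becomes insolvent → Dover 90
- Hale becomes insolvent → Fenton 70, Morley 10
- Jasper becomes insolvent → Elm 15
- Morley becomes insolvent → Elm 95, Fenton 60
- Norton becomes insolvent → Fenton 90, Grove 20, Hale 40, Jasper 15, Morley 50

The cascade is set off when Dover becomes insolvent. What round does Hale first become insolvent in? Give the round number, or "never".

never

Round 1 — Dover becomes insolvent (initial).
  Jasper: +80 → 80 ≥ 60
  Norton: +75 → 75 < 80
Round 2 — Jasper becomes insolvent.
  Elm: +15 → 15 < 90
No further insolvencies.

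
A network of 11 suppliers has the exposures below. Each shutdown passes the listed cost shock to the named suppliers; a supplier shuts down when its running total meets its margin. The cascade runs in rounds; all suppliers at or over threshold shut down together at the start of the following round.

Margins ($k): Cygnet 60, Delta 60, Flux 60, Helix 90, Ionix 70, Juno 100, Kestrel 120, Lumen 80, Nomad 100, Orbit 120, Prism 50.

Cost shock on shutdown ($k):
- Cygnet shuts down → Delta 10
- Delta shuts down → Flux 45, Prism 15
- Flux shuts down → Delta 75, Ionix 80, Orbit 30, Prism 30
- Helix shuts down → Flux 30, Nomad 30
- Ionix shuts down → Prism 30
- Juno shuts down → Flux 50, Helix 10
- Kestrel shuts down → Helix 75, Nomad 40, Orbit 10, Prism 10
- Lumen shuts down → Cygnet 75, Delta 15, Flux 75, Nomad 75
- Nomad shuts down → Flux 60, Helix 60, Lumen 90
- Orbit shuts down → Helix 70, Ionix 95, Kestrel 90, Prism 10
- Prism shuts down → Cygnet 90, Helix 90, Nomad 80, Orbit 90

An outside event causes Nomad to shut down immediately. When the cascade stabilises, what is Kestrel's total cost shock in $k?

90

Round 1 — Nomad shuts down (initial).
  Flux: +60 → 60 ≥ 60
  Helix: +60 → 60 < 90
  Lumen: +90 → 90 ≥ 80
Round 2 — Flux, Lumen shut down.
  Cygnet: +75 → 75 ≥ 60
  Delta: +75+15 → 90 ≥ 60
  Ionix: +80 → 80 ≥ 70
  Orbit: +30 → 30 < 120
  Prism: +30 → 30 < 50
Round 3 — Cygnet, Delta, Ionix shut down.
  Prism: +15+30 → 75 ≥ 50
Round 4 — Prism shuts down.
  Helix: +90 → 150 ≥ 90
  Orbit: +90 → 120 ≥ 120
Round 5 — Helix, Orbit shut down.
  Kestrel: +90 → 90 < 120
No further shutdowns.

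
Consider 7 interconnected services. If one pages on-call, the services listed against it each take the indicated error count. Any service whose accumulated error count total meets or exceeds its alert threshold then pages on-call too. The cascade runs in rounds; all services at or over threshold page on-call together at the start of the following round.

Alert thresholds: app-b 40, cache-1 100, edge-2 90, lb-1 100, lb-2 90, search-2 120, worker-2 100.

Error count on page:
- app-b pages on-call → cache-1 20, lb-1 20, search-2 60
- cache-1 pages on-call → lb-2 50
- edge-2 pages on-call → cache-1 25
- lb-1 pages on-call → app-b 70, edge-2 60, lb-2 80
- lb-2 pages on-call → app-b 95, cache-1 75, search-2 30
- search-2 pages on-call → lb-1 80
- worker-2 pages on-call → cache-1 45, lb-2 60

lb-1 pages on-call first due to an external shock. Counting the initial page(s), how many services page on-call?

2

Round 1 — lb-1 pages on-call (initial).
  app-b: +70 → 70 ≥ 40
  edge-2: +60 → 60 < 90
  lb-2: +80 → 80 < 90
Round 2 — app-b pages on-call.
  cache-1: +20 → 20 < 100
  search-2: +60 → 60 < 120
No further pages.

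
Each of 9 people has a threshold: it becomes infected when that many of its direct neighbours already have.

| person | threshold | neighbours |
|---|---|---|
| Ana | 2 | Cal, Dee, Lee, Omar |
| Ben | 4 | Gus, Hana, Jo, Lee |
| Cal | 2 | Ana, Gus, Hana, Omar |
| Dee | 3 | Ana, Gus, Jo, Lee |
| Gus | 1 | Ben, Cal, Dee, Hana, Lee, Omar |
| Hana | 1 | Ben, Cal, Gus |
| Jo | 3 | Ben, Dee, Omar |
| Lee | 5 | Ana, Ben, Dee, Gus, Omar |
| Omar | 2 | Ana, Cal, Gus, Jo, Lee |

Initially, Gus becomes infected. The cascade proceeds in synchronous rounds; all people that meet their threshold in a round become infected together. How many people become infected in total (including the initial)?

5

Round 1 — Gus becomes infected (initial).
Round 2 — checking thresholds:
  Ben: 1 of 4 neighbours < 4, not yet.
  Cal: 1 of 4 neighbours < 2, not yet.
  Dee: 1 of 4 neighbours < 3, not yet.
  Hana: 1 of 3 neighbours ≥ 1, becomes infected.
  Lee: 1 of 5 neighbours < 5, not yet.
  Omar: 1 of 5 neighbours < 2, not yet.
Round 3 — checking thresholds:
  Ben: 2 of 4 neighbours < 4, not yet.
  Cal: 2 of 4 neighbours ≥ 2, becomes infected.
  Dee: 1 of 4 neighbours < 3, not yet.
  Lee: 1 of 5 neighbours < 5, not yet.
  Omar: 1 of 5 neighbours < 2, not yet.
Round 4 — checking thresholds:
  Ana: 1 of 4 neighbours < 2, not yet.
  Ben: 2 of 4 neighbours < 4, not yet.
  Dee: 1 of 4 neighbours < 3, not yet.
  Lee: 1 of 5 neighbours < 5, not yet.
  Omar: 2 of 5 neighbours ≥ 2, becomes infected.
Round 5 — checking thresholds:
  Ana: 2 of 4 neighbours ≥ 2, becomes infected.
  Ben: 2 of 4 neighbours < 4, not yet.
  Dee: 1 of 4 neighbours < 3, not yet.
  Jo: 1 of 3 neighbours < 3, not yet.
  Lee: 2 of 5 neighbours < 5, not yet.
Round 6 — no new infections; cascade stops.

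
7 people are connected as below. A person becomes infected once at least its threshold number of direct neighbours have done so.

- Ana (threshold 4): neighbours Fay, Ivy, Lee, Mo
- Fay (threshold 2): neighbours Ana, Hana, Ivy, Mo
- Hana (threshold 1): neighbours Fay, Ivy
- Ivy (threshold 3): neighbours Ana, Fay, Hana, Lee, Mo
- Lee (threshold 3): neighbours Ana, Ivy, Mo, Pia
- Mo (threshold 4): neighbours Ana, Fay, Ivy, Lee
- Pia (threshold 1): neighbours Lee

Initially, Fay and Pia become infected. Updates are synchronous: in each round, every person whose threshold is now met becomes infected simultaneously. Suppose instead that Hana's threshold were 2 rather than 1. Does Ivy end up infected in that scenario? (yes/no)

no

With Hana's threshold at 2:
Round 1 — Fay, Pia become infected (initial).
Round 2 — no new infections; cascade stops.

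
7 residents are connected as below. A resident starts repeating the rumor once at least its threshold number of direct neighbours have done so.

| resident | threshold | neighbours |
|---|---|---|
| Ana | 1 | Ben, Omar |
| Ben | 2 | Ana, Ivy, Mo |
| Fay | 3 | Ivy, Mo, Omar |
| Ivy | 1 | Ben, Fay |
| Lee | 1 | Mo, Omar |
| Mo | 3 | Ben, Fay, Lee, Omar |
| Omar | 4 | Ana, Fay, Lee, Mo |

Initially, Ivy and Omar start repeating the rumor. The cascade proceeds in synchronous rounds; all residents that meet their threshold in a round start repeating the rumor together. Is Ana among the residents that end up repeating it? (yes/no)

Round 1 — Ivy, Omar start repeating the rumor (initial).
Round 2 — checking thresholds:
  Ana: 1 of 2 neighbours ≥ 1, starts repeating the rumor.
  Ben: 1 of 3 neighbours < 2, below threshold.
  Fay: 2 of 3 neighbours < 3, below threshold.
  Lee: 1 of 2 neighbours ≥ 1, starts repeating the rumor.
  Mo: 1 of 4 neighbours < 3, below threshold.
Round 3 — checking thresholds:
  Ben: 2 of 3 neighbours ≥ 2, starts repeating the rumor.
  Fay: 2 of 3 neighbours < 3, below threshold.
  Mo: 2 of 4 neighbours < 3, below threshold.
Round 4 — checking thresholds:
  Fay: 2 of 3 neighbours < 3, below threshold.
  Mo: 3 of 4 neighbours ≥ 3, starts repeating the rumor.
Round 5 — checking thresholds:
  Fay: 3 of 3 neighbours ≥ 3, starts repeating the rumor.
Round 6 — no new spreads; cascade stops.

yes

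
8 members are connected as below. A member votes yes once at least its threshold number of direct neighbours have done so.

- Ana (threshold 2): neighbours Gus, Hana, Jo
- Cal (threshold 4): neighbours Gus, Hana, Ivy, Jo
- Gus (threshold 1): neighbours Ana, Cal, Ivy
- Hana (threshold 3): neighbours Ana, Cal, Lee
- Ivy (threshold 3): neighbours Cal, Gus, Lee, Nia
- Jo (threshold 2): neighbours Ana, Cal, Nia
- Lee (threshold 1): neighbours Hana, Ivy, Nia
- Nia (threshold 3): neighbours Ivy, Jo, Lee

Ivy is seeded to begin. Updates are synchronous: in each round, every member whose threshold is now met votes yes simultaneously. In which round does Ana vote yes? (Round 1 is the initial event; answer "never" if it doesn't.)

never

Round 1 — Ivy votes yes (initial).
Round 2 — checking thresholds:
  Cal: 1 of 4 neighbours < 4, holds.
  Gus: 1 of 3 neighbours ≥ 1, votes yes.
  Lee: 1 of 3 neighbours ≥ 1, votes yes.
  Nia: 1 of 3 neighbours < 3, holds.
Round 3 — no new yes votes; cascade stops.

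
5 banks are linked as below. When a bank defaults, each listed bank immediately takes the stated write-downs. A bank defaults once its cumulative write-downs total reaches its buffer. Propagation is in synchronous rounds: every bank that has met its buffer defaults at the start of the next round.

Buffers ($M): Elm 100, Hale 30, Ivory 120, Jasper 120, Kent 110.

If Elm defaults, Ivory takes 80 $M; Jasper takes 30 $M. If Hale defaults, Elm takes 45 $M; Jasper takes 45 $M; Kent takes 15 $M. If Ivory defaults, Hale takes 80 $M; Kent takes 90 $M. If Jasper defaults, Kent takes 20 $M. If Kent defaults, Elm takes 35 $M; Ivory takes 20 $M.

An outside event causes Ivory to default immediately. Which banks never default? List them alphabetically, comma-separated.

Elm, Jasper, Kent

Round 1 — Ivory defaults (initial).
  Hale: +80 → 80 ≥ 30
  Kent: +90 → 90 < 110
Round 2 — Hale defaults.
  Elm: +45 → 45 < 100
  Jasper: +45 → 45 < 120
  Kent: +15 → 105 < 110
No further defaults.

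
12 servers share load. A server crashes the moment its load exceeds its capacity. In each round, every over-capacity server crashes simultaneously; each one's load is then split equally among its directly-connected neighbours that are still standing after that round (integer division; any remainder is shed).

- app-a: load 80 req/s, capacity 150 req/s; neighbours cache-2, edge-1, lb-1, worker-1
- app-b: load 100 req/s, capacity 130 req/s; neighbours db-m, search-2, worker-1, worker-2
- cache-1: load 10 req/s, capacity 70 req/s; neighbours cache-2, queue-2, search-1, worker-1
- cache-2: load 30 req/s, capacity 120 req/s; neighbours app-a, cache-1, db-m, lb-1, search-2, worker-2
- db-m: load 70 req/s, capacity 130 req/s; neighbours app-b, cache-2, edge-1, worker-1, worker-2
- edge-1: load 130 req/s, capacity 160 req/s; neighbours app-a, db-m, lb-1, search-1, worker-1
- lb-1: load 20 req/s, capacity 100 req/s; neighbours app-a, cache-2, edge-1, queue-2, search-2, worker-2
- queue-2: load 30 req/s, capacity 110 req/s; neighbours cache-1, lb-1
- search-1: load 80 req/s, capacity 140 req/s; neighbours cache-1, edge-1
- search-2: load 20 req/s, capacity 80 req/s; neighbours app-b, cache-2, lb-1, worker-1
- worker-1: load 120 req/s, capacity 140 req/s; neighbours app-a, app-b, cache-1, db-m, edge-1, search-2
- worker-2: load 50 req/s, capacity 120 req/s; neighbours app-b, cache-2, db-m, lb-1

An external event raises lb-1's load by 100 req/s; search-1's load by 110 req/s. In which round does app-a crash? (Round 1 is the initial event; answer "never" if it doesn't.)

3

Round 1 — lb-1 at 120 > 100; search-1 at 190 > 140. lb-1, search-1 crash.
  lb-1 sheds 120 req/s to app-a, cache-2, edge-1, queue-2, search-2, worker-2: 20 each.
    app-a: 80+20 = 100 ≤ 150
    cache-2: 30+20 = 50 ≤ 120
    edge-1: 130+20 = 150 ≤ 160
    queue-2: 30+20 = 50 ≤ 110
    search-2: 20+20 = 40 ≤ 80
    worker-2: 50+20 = 70 ≤ 120
  search-1 sheds 190 req/s to cache-1, edge-1: 95 each.
    cache-1: 10+95 = 105 > 70
    edge-1: 150+95 = 245 > 160
Round 2 — cache-1, edge-1 crash.
  cache-1 sheds 105 req/s to cache-2, queue-2, worker-1: 35 each.
    cache-2: 50+35 = 85 ≤ 120
    queue-2: 50+35 = 85 ≤ 110
    worker-1: 120+35 = 155 > 140
  edge-1 sheds 245 req/s to app-a, db-m, worker-1: 81 each (2 lost).
    app-a: 100+81 = 181 > 150
    db-m: 70+81 = 151 > 130
    worker-1: 155+81 = 236 > 140
Round 3 — app-a, db-m, worker-1 crash.
  app-a sheds 181 req/s to cache-2: 181 each.
    cache-2: 85+181 = 266 > 120
  db-m sheds 151 req/s to app-b, cache-2, worker-2: 50 each (1 lost).
    app-b: 100+50 = 150 > 130
    cache-2: 266+50 = 316 > 120
    worker-2: 70+50 = 120 ≤ 120
  worker-1 sheds 236 req/s to app-b, search-2: 118 each.
    app-b: 150+118 = 268 > 130
    search-2: 40+118 = 158 > 80
Round 4 — app-b, cache-2, search-2 crash.
  app-b sheds 268 req/s to worker-2: 268 each.
    worker-2: 120+268 = 388 > 120
  cache-2 sheds 316 req/s to worker-2: 316 each.
    worker-2: 388+316 = 704 > 120
  search-2 sheds 158 req/s: no online neighbours, lost.
Round 5 — worker-2 crashes.
  worker-2 sheds 704 req/s: no online neighbours, lost.
No further crashes.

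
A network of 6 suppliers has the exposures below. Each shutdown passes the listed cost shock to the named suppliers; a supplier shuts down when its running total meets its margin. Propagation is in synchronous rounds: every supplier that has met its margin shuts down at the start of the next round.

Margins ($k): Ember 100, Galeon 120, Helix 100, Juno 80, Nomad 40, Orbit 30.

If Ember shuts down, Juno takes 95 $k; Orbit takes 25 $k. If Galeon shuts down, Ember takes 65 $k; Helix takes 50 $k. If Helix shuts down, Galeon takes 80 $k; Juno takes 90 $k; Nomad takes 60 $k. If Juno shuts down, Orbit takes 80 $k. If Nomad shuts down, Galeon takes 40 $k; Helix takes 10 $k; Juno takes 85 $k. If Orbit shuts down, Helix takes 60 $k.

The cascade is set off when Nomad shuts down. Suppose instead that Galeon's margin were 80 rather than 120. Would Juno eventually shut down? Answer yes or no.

With Galeon's margin at 80:
Round 1 — Nomad shuts down (initial).
  Galeon: +40 → 40 < 80
  Helix: +10 → 10 < 100
  Juno: +85 → 85 ≥ 80
Round 2 — Juno shuts down.
  Orbit: +80 → 80 ≥ 30
Round 3 — Orbit shuts down.
  Helix: +60 → 70 < 100
No further shutdowns.

yes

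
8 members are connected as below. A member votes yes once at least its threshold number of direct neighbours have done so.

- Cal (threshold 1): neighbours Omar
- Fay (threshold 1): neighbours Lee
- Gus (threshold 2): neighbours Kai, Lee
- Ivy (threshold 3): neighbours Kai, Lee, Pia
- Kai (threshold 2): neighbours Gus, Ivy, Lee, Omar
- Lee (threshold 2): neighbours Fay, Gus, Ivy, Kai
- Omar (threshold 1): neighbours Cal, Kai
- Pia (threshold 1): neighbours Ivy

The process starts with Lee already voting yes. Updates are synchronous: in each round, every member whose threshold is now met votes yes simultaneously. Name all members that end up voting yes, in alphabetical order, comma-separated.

Round 1 — Lee votes yes (initial).
Round 2 — checking thresholds:
  Fay: 1 of 1 neighbours ≥ 1, votes yes.
  Gus: 1 of 2 neighbours < 2, not yet.
  Ivy: 1 of 3 neighbours < 3, not yet.
  Kai: 1 of 4 neighbours < 2, not yet.
Round 3 — no new yes votes; cascade stops.

Fay, Lee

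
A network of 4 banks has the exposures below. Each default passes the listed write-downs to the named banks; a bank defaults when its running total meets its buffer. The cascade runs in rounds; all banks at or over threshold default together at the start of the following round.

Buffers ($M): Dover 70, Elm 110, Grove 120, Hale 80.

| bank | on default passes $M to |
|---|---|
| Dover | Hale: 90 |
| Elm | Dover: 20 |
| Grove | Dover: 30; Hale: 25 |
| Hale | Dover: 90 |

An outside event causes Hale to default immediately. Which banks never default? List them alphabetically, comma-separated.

Elm, Grove

Round 1 — Hale defaults (initial).
  Dover: +90 → 90 ≥ 70
Round 2 — Dover defaults.
No further defaults.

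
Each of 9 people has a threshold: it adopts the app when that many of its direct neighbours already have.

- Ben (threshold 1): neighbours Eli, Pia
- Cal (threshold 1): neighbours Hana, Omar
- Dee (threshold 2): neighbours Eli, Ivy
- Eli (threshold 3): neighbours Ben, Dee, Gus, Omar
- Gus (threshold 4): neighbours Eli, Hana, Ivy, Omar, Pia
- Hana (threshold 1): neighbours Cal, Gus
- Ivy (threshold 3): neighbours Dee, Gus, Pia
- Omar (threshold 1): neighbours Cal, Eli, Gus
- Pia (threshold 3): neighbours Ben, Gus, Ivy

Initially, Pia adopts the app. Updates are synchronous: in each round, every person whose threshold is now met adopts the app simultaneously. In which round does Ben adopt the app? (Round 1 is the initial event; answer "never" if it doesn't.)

Round 1 — Pia adopts the app (initial).
Round 2 — checking thresholds:
  Ben: 1 of 2 neighbours ≥ 1, adopts the app.
  Gus: 1 of 5 neighbours < 4, below threshold.
  Ivy: 1 of 3 neighbours < 3, below threshold.
Round 3 — no new adoptions; cascade stops.

2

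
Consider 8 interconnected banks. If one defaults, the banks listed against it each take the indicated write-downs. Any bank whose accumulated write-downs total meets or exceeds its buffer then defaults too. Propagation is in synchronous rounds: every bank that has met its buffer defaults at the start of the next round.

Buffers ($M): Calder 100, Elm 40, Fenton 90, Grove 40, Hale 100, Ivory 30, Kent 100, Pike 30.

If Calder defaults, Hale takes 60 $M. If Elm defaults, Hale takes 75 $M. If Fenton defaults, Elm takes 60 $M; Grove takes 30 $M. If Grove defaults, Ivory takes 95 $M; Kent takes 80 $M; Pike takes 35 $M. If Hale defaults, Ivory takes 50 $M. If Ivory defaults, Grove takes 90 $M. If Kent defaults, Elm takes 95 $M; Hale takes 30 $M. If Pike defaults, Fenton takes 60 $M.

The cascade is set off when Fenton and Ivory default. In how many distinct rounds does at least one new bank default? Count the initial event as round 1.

Round 1 — Fenton, Ivory default (initial).
  Elm: +60 → 60 ≥ 40
  Grove: +30+90 → 120 ≥ 40
Round 2 — Elm, Grove default.
  Hale: +75 → 75 < 100
  Kent: +80 → 80 < 100
  Pike: +35 → 35 ≥ 30
Round 3 — Pike defaults.
No further defaults.

3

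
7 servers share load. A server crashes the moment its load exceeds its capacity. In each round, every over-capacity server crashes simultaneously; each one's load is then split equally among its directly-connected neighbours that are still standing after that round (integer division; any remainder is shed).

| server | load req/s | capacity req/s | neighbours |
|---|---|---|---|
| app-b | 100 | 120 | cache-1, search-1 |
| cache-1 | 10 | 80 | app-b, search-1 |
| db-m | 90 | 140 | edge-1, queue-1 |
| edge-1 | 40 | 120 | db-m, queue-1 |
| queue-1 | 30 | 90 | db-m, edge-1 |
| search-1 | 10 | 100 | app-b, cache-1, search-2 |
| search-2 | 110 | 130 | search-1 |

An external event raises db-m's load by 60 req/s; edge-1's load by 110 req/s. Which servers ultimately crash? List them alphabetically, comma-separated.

Round 1 — db-m at 150 > 140; edge-1 at 150 > 120. db-m, edge-1 crash.
  db-m sheds 150 req/s to queue-1: 150 each.
    queue-1: 30+150 = 180 > 90
  edge-1 sheds 150 req/s to queue-1: 150 each.
    queue-1: 180+150 = 330 > 90
Round 2 — queue-1 crashes.
  queue-1 sheds 330 req/s: no online neighbours, lost.
No further crashes.

db-m, edge-1, queue-1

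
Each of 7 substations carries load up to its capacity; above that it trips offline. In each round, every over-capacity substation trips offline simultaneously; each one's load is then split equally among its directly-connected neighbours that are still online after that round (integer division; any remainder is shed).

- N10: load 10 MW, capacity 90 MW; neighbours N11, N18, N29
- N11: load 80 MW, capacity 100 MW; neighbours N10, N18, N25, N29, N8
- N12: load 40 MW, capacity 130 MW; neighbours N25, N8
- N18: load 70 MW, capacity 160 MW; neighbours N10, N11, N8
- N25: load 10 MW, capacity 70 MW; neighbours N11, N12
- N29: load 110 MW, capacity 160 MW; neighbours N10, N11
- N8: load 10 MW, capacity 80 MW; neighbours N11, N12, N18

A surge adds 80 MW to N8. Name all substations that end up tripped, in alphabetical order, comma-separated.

N11, N8

Round 1 — N8 at 90 > 80. N8 trips offline.
  N8 sheds 90 MW to N11, N12, N18: 30 each.
    N11: 80+30 = 110 > 100
    N12: 40+30 = 70 ≤ 130
    N18: 70+30 = 100 ≤ 160
Round 2 — N11 trips offline.
  N11 sheds 110 MW to N10, N18, N25, N29: 27 each (2 lost).
    N10: 10+27 = 37 ≤ 90
    N18: 100+27 = 127 ≤ 160
    N25: 10+27 = 37 ≤ 70
    N29: 110+27 = 137 ≤ 160
No further trips.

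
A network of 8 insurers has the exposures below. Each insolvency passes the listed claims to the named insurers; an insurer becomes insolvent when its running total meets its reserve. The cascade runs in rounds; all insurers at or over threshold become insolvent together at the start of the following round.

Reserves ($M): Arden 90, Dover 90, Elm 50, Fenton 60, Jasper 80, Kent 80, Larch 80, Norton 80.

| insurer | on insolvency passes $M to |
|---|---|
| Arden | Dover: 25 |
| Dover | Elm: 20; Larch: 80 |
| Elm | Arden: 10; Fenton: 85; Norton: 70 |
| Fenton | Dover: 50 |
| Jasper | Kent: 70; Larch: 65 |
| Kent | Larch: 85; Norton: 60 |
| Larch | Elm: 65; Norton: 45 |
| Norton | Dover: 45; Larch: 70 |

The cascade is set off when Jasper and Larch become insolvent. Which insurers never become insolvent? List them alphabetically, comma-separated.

Arden, Kent

Round 1 — Jasper, Larch become insolvent (initial).
  Elm: +65 → 65 ≥ 50
  Kent: +70 → 70 < 80
  Norton: +45 → 45 < 80
Round 2 — Elm becomes insolvent.
  Arden: +10 → 10 < 90
  Fenton: +85 → 85 ≥ 60
  Norton: +70 → 115 ≥ 80
Round 3 — Fenton, Norton become insolvent.
  Dover: +50+45 → 95 ≥ 90
Round 4 — Dover becomes insolvent.
No further insolvencies.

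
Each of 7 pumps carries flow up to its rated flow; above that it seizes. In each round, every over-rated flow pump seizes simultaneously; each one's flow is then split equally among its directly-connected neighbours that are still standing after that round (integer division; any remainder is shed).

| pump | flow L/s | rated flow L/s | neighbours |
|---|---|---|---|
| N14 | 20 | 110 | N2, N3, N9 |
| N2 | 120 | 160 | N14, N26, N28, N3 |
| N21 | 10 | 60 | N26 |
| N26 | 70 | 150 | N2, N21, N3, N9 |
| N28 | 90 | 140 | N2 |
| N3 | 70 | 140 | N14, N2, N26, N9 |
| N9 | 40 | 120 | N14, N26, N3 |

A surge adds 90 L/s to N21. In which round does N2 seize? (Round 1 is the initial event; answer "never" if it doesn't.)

Round 1 — N21 at 100 > 60. N21 seizes.
  N21 sheds 100 L/s to N26: 100 each.
    N26: 70+100 = 170 > 150
Round 2 — N26 seizes.
  N26 sheds 170 L/s to N2, N3, N9: 56 each (2 lost).
    N2: 120+56 = 176 > 160
    N3: 70+56 = 126 ≤ 140
    N9: 40+56 = 96 ≤ 120
Round 3 — N2 seizes.
  N2 sheds 176 L/s to N14, N28, N3: 58 each (2 lost).
    N14: 20+58 = 78 ≤ 110
    N28: 90+58 = 148 > 140
    N3: 126+58 = 184 > 140
Round 4 — N28, N3 seize.
  N28 sheds 148 L/s: no online neighbours, lost.
  N3 sheds 184 L/s to N14, N9: 92 each.
    N14: 78+92 = 170 > 110
    N9: 96+92 = 188 > 120
Round 5 — N14, N9 seize.
  N14 sheds 170 L/s: no online neighbours, lost.
  N9 sheds 188 L/s: no online neighbours, lost.
No further seizures.

3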